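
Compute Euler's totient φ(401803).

384744

Factor: 401803 = 47 · 83 · 103.
φ(401803) = (47−1) · (83−1) · (103−1) = 46 · 82 · 102 = 384744.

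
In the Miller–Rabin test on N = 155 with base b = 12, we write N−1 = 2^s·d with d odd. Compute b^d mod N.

42

155 − 1 = 154 = 2^1 · 77, so d = 77.
12^1 ≡ 12 (mod 155)
12^2 ≡ 12^2 = 144 ≡ 144 (mod 155)
12^4 ≡ 144^2 = 20736 ≡ 121 (mod 155)
12^8 ≡ 121^2 = 14641 ≡ 71 (mod 155)
12^16 ≡ 71^2 = 5041 ≡ 81 (mod 155)
12^32 ≡ 81^2 = 6561 ≡ 51 (mod 155)
12^64 ≡ 51^2 = 2601 ≡ 121 (mod 155)
77 = 64 + 8 + 4 + 1 in binary powers of 2.
So 12^77 ≡ 121 · 71 · 121 · 12 ≡ 42 (mod 155).
Squaring chain: 42; never reaches −1, so base 12 is a Miller–Rabin witness that 155 is composite.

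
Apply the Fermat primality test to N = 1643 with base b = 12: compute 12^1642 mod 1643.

12^1 ≡ 12 (mod 1643)
12^2 ≡ 12^2 = 144 ≡ 144 (mod 1643)
12^4 ≡ 144^2 = 20736 ≡ 1020 (mod 1643)
12^8 ≡ 1020^2 = 1040400 ≡ 381 (mod 1643)
12^16 ≡ 381^2 = 145161 ≡ 577 (mod 1643)
12^32 ≡ 577^2 = 332929 ≡ 1043 (mod 1643)
12^64 ≡ 1043^2 = 1087849 ≡ 183 (mod 1643)
12^128 ≡ 183^2 = 33489 ≡ 629 (mod 1643)
12^256 ≡ 629^2 = 395641 ≡ 1321 (mod 1643)
12^512 ≡ 1321^2 = 1745041 ≡ 175 (mod 1643)
12^1024 ≡ 175^2 = 30625 ≡ 1051 (mod 1643)
1642 = 1024 + 512 + 64 + 32 + 8 + 2 in binary powers of 2.
So 12^1642 ≡ 1051 · 175 · 183 · 1043 · 381 · 144 ≡ 782 (mod 1643).
Since 782 ≠ 1, base 12 is a Fermat witness: 1643 is composite.

782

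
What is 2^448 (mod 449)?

2^1 ≡ 2 (mod 449)
2^2 ≡ 2^2 = 4 ≡ 4 (mod 449)
2^4 ≡ 4^2 = 16 ≡ 16 (mod 449)
2^8 ≡ 16^2 = 256 ≡ 256 (mod 449)
2^16 ≡ 256^2 = 65536 ≡ 431 (mod 449)
2^32 ≡ 431^2 = 185761 ≡ 324 (mod 449)
2^64 ≡ 324^2 = 104976 ≡ 359 (mod 449)
2^128 ≡ 359^2 = 128881 ≡ 18 (mod 449)
2^256 ≡ 18^2 = 324 ≡ 324 (mod 449)
448 = 256 + 128 + 64 in binary powers of 2.
So 2^448 ≡ 324 · 18 · 359 ≡ 1 (mod 449).
Since the result is 1, base 2 gives no evidence that 449 is composite.

1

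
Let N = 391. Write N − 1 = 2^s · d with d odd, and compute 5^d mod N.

391 − 1 = 390 = 2^1 · 195, so d = 195.
5^1 ≡ 5 (mod 391)
5^2 ≡ 5^2 = 25 ≡ 25 (mod 391)
5^4 ≡ 25^2 = 625 ≡ 234 (mod 391)
5^8 ≡ 234^2 = 54756 ≡ 16 (mod 391)
5^16 ≡ 16^2 = 256 ≡ 256 (mod 391)
5^32 ≡ 256^2 = 65536 ≡ 239 (mod 391)
5^64 ≡ 239^2 = 57121 ≡ 35 (mod 391)
5^128 ≡ 35^2 = 1225 ≡ 52 (mod 391)
195 = 128 + 64 + 2 + 1 in binary powers of 2.
So 5^195 ≡ 52 · 35 · 25 · 5 ≡ 329 (mod 391).
Squaring chain: 329; never reaches −1, so base 5 is a Miller–Rabin witness that 391 is composite.

329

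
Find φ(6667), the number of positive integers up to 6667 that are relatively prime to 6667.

6496

Factor: 6667 = 59 · 113.
φ(6667) = (59−1) · (113−1) = 58 · 112 = 6496.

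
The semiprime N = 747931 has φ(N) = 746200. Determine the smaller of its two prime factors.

821

φ(n) = (p−1)(q−1) = n − (p+q) + 1, so p + q = 747931 − 746200 + 1 = 1732.
p and q are the roots of t² − 1732t + 747931 = 0.
Discriminant: 1732² − 4·747931 = 2999824 − 2991724 = 8100; √8100 = 90.
q = (1732 − 90)/2 = 821, p = (1732 + 90)/2 = 911.
Check: 821 · 911 = 747931.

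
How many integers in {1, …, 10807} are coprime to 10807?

Factor: 10807 = 101 · 107.
φ(10807) = (101−1) · (107−1) = 100 · 106 = 10600.

10600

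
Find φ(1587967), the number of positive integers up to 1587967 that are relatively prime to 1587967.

Factor: 1587967 = 67 · 137 · 173.
φ(1587967) = (67−1) · (137−1) · (173−1) = 66 · 136 · 172 = 1543872.

1543872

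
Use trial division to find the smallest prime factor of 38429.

83

38429 is odd.
Digit sum 26, not divisible by 3.
Ends in 9: not divisible by 5.
7: 38429 = 7·5489 + 6
11: 38429 = 11·3493 + 6
13: 38429 = 13·2956 + 1
17: 38429 = 17·2260 + 9
19: 38429 = 19·2022 + 11
23: 38429 = 23·1670 + 19
29: 38429 = 29·1325 + 4
31: 38429 = 31·1239 + 20
37: 38429 = 37·1038 + 23
41: 38429 = 41·937 + 12
43: 38429 = 43·893 + 30
47: 38429 = 47·817 + 30
53: 38429 = 53·725 + 4
59: 38429 = 59·651 + 20
61: 38429 = 61·629 + 60
67: 38429 = 67·573 + 38
71: 38429 = 71·541 + 18
73: 38429 = 73·526 + 31
79: 38429 = 79·486 + 35
83: 38429 = 83·463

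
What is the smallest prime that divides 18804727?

18804727 is odd.
Digit sum 37, not divisible by 3.
Ends in 7: not divisible by 5.
7: 18804727 = 7·2686389 + 4
11: 18804727 = 11·1709520 + 7
13: 18804727 = 13·1446517 + 6
17: 18804727 = 17·1106160 + 7
19: 18804727 = 19·989722 + 9
23: 18804727 = 23·817596 + 19
29: 18804727 = 29·648438 + 25
31: 18804727 = 31·606604 + 3
37: 18804727 = 37·508235 + 32
41: 18804727 = 41·458651 + 36
43: 18804727 = 43·437319 + 10
47: 18804727 = 47·400100 + 27
53: 18804727 = 53·354806 + 9
59: 18804727 = 59·318724 + 11
61: 18804727 = 61·308274 + 13
67: 18804727 = 67·280667 + 38
71: 18804727 = 71·264855 + 22
73: 18804727 = 73·257599

73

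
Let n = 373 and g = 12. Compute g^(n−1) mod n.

1

12^1 ≡ 12 (mod 373)
12^2 ≡ 12^2 = 144 ≡ 144 (mod 373)
12^4 ≡ 144^2 = 20736 ≡ 221 (mod 373)
12^8 ≡ 221^2 = 48841 ≡ 351 (mod 373)
12^16 ≡ 351^2 = 123201 ≡ 111 (mod 373)
12^32 ≡ 111^2 = 12321 ≡ 12 (mod 373)
12^64 ≡ 12^2 = 144 ≡ 144 (mod 373)
12^128 ≡ 144^2 = 20736 ≡ 221 (mod 373)
12^256 ≡ 221^2 = 48841 ≡ 351 (mod 373)
372 = 256 + 64 + 32 + 16 + 4 in binary powers of 2.
So 12^372 ≡ 351 · 144 · 12 · 111 · 221 ≡ 1 (mod 373).
Since the result is 1, base 12 gives no evidence that 373 is composite.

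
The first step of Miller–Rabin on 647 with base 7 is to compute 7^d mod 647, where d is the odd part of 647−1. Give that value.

647 − 1 = 646 = 2^1 · 323, so d = 323.
7^1 ≡ 7 (mod 647)
7^2 ≡ 7^2 = 49 ≡ 49 (mod 647)
7^4 ≡ 49^2 = 2401 ≡ 460 (mod 647)
7^8 ≡ 460^2 = 211600 ≡ 31 (mod 647)
7^16 ≡ 31^2 = 961 ≡ 314 (mod 647)
7^32 ≡ 314^2 = 98596 ≡ 252 (mod 647)
7^64 ≡ 252^2 = 63504 ≡ 98 (mod 647)
7^128 ≡ 98^2 = 9604 ≡ 546 (mod 647)
7^256 ≡ 546^2 = 298116 ≡ 496 (mod 647)
323 = 256 + 64 + 2 + 1 in binary powers of 2.
So 7^323 ≡ 496 · 98 · 49 · 7 ≡ 1 (mod 647).
Since 7^d ≡ 1 (mod 647), base 7 does not prove 647 composite.

1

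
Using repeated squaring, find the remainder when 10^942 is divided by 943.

10^1 ≡ 10 (mod 943)
10^2 ≡ 10^2 = 100 ≡ 100 (mod 943)
10^4 ≡ 100^2 = 10000 ≡ 570 (mod 943)
10^8 ≡ 570^2 = 324900 ≡ 508 (mod 943)
10^16 ≡ 508^2 = 258064 ≡ 625 (mod 943)
10^32 ≡ 625^2 = 390625 ≡ 223 (mod 943)
10^64 ≡ 223^2 = 49729 ≡ 693 (mod 943)
10^128 ≡ 693^2 = 480249 ≡ 262 (mod 943)
10^256 ≡ 262^2 = 68644 ≡ 748 (mod 943)
10^512 ≡ 748^2 = 559504 ≡ 305 (mod 943)
942 = 512 + 256 + 128 + 32 + 8 + 4 + 2 in binary powers of 2.
So 10^942 ≡ 305 · 748 · 262 · 223 · 508 · 570 · 100 ≡ 469 (mod 943).
Since 469 ≠ 1, base 10 is a Fermat witness: 943 is composite.

469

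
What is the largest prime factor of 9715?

67

9715 = 5 · 1943
1943 = 29 · 67
67 is prime.
So 9715 = 5 · 29 · 67; the largest prime factor is 67.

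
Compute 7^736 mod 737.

301

7^1 ≡ 7 (mod 737)
7^2 ≡ 7^2 = 49 ≡ 49 (mod 737)
7^4 ≡ 49^2 = 2401 ≡ 190 (mod 737)
7^8 ≡ 190^2 = 36100 ≡ 724 (mod 737)
7^16 ≡ 724^2 = 524176 ≡ 169 (mod 737)
7^32 ≡ 169^2 = 28561 ≡ 555 (mod 737)
7^64 ≡ 555^2 = 308025 ≡ 696 (mod 737)
7^128 ≡ 696^2 = 484416 ≡ 207 (mod 737)
7^256 ≡ 207^2 = 42849 ≡ 103 (mod 737)
7^512 ≡ 103^2 = 10609 ≡ 291 (mod 737)
736 = 512 + 128 + 64 + 32 in binary powers of 2.
So 7^736 ≡ 291 · 207 · 696 · 555 ≡ 301 (mod 737).
Since 301 ≠ 1, base 7 is a Fermat witness: 737 is composite.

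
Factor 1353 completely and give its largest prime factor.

41

1353 = 3 · 451
451 = 11 · 41
41 is prime.
So 1353 = 3 · 11 · 41; the largest prime factor is 41.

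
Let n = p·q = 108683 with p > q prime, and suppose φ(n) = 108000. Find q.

φ(n) = (p−1)(q−1) = n − (p+q) + 1, so p + q = 108683 − 108000 + 1 = 684.
p and q are the roots of t² − 684t + 108683 = 0.
Discriminant: 684² − 4·108683 = 467856 − 434732 = 33124; √33124 = 182.
q = (684 − 182)/2 = 251, p = (684 + 182)/2 = 433.
Check: 251 · 433 = 108683.

251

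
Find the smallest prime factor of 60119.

79

60119 is odd.
Digit sum 17, not divisible by 3.
Ends in 9: not divisible by 5.
7: 60119 = 7·8588 + 3
11: 60119 = 11·5465 + 4
13: 60119 = 13·4624 + 7
17: 60119 = 17·3536 + 7
19: 60119 = 19·3164 + 3
23: 60119 = 23·2613 + 20
29: 60119 = 29·2073 + 2
31: 60119 = 31·1939 + 10
37: 60119 = 37·1624 + 31
41: 60119 = 41·1466 + 13
43: 60119 = 43·1398 + 5
47: 60119 = 47·1279 + 6
53: 60119 = 53·1134 + 17
59: 60119 = 59·1018 + 57
61: 60119 = 61·985 + 34
67: 60119 = 67·897 + 20
71: 60119 = 71·846 + 53
73: 60119 = 73·823 + 40
79: 60119 = 79·761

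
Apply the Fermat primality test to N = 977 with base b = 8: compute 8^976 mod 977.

1

8^1 ≡ 8 (mod 977)
8^2 ≡ 8^2 = 64 ≡ 64 (mod 977)
8^4 ≡ 64^2 = 4096 ≡ 188 (mod 977)
8^8 ≡ 188^2 = 35344 ≡ 172 (mod 977)
8^16 ≡ 172^2 = 29584 ≡ 274 (mod 977)
8^32 ≡ 274^2 = 75076 ≡ 824 (mod 977)
8^64 ≡ 824^2 = 678976 ≡ 938 (mod 977)
8^128 ≡ 938^2 = 879844 ≡ 544 (mod 977)
8^256 ≡ 544^2 = 295936 ≡ 882 (mod 977)
8^512 ≡ 882^2 = 777924 ≡ 232 (mod 977)
976 = 512 + 256 + 128 + 64 + 16 in binary powers of 2.
So 8^976 ≡ 232 · 882 · 544 · 938 · 274 ≡ 1 (mod 977).
Since the result is 1, base 8 gives no evidence that 977 is composite.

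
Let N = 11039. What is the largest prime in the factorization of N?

11039 = 7 · 1577
1577 = 19 · 83
83 is prime.
So 11039 = 7 · 19 · 83; the largest prime factor is 83.

83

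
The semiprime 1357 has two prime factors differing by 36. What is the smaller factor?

Since p = q + 36, we have 1357 = q(q + 36), so q² + 36q − 1357 = 0.
Discriminant: 36² + 4·1357 = 1296 + 5428 = 6724; √6724 = 82.
q = (−36 + 82)/2 = 23, and p = q + 36 = 59.
Check: 23 · 59 = 1357.

23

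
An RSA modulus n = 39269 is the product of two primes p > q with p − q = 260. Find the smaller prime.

Since p = q + 260, we have 39269 = q(q + 260), so q² + 260q − 39269 = 0.
Discriminant: 260² + 4·39269 = 67600 + 157076 = 224676; √224676 = 474.
q = (−260 + 474)/2 = 107, and p = q + 260 = 367.
Check: 107 · 367 = 39269.

107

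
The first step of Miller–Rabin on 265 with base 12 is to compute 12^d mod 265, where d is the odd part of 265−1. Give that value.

265 − 1 = 264 = 2^3 · 33, so d = 33.
12^1 ≡ 12 (mod 265)
12^2 ≡ 12^2 = 144 ≡ 144 (mod 265)
12^4 ≡ 144^2 = 20736 ≡ 66 (mod 265)
12^8 ≡ 66^2 = 4356 ≡ 116 (mod 265)
12^16 ≡ 116^2 = 13456 ≡ 206 (mod 265)
12^32 ≡ 206^2 = 42436 ≡ 36 (mod 265)
33 = 32 + 1 in binary powers of 2.
So 12^33 ≡ 36 · 12 ≡ 167 (mod 265).
Squaring chain: 167 → 64 → 121; never reaches −1, so base 12 is a Miller–Rabin witness that 265 is composite.

167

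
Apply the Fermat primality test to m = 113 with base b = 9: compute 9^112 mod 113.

9^1 ≡ 9 (mod 113)
9^2 ≡ 9^2 = 81 ≡ 81 (mod 113)
9^4 ≡ 81^2 = 6561 ≡ 7 (mod 113)
9^8 ≡ 7^2 = 49 ≡ 49 (mod 113)
9^16 ≡ 49^2 = 2401 ≡ 28 (mod 113)
9^32 ≡ 28^2 = 784 ≡ 106 (mod 113)
9^64 ≡ 106^2 = 11236 ≡ 49 (mod 113)
112 = 64 + 32 + 16 in binary powers of 2.
So 9^112 ≡ 49 · 106 · 28 ≡ 1 (mod 113).
Since the result is 1, base 9 gives no evidence that 113 is composite.

1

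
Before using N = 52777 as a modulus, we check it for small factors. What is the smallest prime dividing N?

52777 is odd.
Digit sum 28, not divisible by 3.
Ends in 7: not divisible by 5.
7: 52777 = 7·7539 + 4
11: 52777 = 11·4797 + 10
13: 52777 = 13·4059 + 10
17: 52777 = 17·3104 + 9
19: 52777 = 19·2777 + 14
23: 52777 = 23·2294 + 15
29: 52777 = 29·1819 + 26
31: 52777 = 31·1702 + 15
37: 52777 = 37·1426 + 15
41: 52777 = 41·1287 + 10
43: 52777 = 43·1227 + 16
47: 52777 = 47·1122 + 43
53: 52777 = 53·995 + 42
59: 52777 = 59·894 + 31
61: 52777 = 61·865 + 12
67: 52777 = 67·787 + 48
71: 52777 = 71·743 + 24
73: 52777 = 73·722 + 71
79: 52777 = 79·668 + 5
83: 52777 = 83·635 + 72
89: 52777 = 89·593

89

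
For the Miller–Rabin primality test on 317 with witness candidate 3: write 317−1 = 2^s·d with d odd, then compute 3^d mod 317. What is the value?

203

317 − 1 = 316 = 2^2 · 79, so d = 79.
3^1 ≡ 3 (mod 317)
3^2 ≡ 3^2 = 9 ≡ 9 (mod 317)
3^4 ≡ 9^2 = 81 ≡ 81 (mod 317)
3^8 ≡ 81^2 = 6561 ≡ 221 (mod 317)
3^16 ≡ 221^2 = 48841 ≡ 23 (mod 317)
3^32 ≡ 23^2 = 529 ≡ 212 (mod 317)
3^64 ≡ 212^2 = 44944 ≡ 247 (mod 317)
79 = 64 + 8 + 4 + 2 + 1 in binary powers of 2.
So 3^79 ≡ 247 · 221 · 81 · 9 · 3 ≡ 203 (mod 317).
Squaring chain: 203 → 316; reaches −1, so base 3 does not prove 317 composite.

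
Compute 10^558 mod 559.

10^1 ≡ 10 (mod 559)
10^2 ≡ 10^2 = 100 ≡ 100 (mod 559)
10^4 ≡ 100^2 = 10000 ≡ 497 (mod 559)
10^8 ≡ 497^2 = 247009 ≡ 490 (mod 559)
10^16 ≡ 490^2 = 240100 ≡ 289 (mod 559)
10^32 ≡ 289^2 = 83521 ≡ 230 (mod 559)
10^64 ≡ 230^2 = 52900 ≡ 354 (mod 559)
10^128 ≡ 354^2 = 125316 ≡ 100 (mod 559)
10^256 ≡ 100^2 = 10000 ≡ 497 (mod 559)
10^512 ≡ 497^2 = 247009 ≡ 490 (mod 559)
558 = 512 + 32 + 8 + 4 + 2 in binary powers of 2.
So 10^558 ≡ 490 · 230 · 490 · 497 · 100 ≡ 365 (mod 559).
Since 365 ≠ 1, base 10 is a Fermat witness: 559 is composite.

365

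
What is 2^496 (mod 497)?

2^1 ≡ 2 (mod 497)
2^2 ≡ 2^2 = 4 ≡ 4 (mod 497)
2^4 ≡ 4^2 = 16 ≡ 16 (mod 497)
2^8 ≡ 16^2 = 256 ≡ 256 (mod 497)
2^16 ≡ 256^2 = 65536 ≡ 429 (mod 497)
2^32 ≡ 429^2 = 184041 ≡ 151 (mod 497)
2^64 ≡ 151^2 = 22801 ≡ 436 (mod 497)
2^128 ≡ 436^2 = 190096 ≡ 242 (mod 497)
2^256 ≡ 242^2 = 58564 ≡ 415 (mod 497)
496 = 256 + 128 + 64 + 32 + 16 in binary powers of 2.
So 2^496 ≡ 415 · 242 · 436 · 151 · 429 ≡ 135 (mod 497).
Since 135 ≠ 1, base 2 is a Fermat witness: 497 is composite.

135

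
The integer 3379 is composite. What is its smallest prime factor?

3379 is odd.
Digit sum 22, not divisible by 3.
Ends in 9: not divisible by 5.
7: 3379 = 7·482 + 5
11: 3379 = 11·307 + 2
13: 3379 = 13·259 + 12
17: 3379 = 17·198 + 13
19: 3379 = 19·177 + 16
23: 3379 = 23·146 + 21
29: 3379 = 29·116 + 15
31: 3379 = 31·109

31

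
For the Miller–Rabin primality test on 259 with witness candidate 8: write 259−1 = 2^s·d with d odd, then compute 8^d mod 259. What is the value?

259 − 1 = 258 = 2^1 · 129, so d = 129.
8^1 ≡ 8 (mod 259)
8^2 ≡ 8^2 = 64 ≡ 64 (mod 259)
8^4 ≡ 64^2 = 4096 ≡ 211 (mod 259)
8^8 ≡ 211^2 = 44521 ≡ 232 (mod 259)
8^16 ≡ 232^2 = 53824 ≡ 211 (mod 259)
8^32 ≡ 211^2 = 44521 ≡ 232 (mod 259)
8^64 ≡ 232^2 = 53824 ≡ 211 (mod 259)
8^128 ≡ 211^2 = 44521 ≡ 232 (mod 259)
129 = 128 + 1 in binary powers of 2.
So 8^129 ≡ 232 · 8 ≡ 43 (mod 259).
Squaring chain: 43; never reaches −1, so base 8 is a Miller–Rabin witness that 259 is composite.

43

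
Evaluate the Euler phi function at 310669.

Factor: 310669 = 19 · 83 · 197.
φ(310669) = (19−1) · (83−1) · (197−1) = 18 · 82 · 196 = 289296.

289296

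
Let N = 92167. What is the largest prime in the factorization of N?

92167 = 37 · 2491
2491 = 47 · 53
53 is prime.
So 92167 = 37 · 47 · 53; the largest prime factor is 53.

53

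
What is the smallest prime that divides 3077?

17

3077 is odd.
Digit sum 17, not divisible by 3.
Ends in 7: not divisible by 5.
7: 3077 = 7·439 + 4
11: 3077 = 11·279 + 8
13: 3077 = 13·236 + 9
17: 3077 = 17·181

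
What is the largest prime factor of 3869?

3869 = 53 · 73
73 is prime.
So 3869 = 53 · 73; the largest prime factor is 73.

73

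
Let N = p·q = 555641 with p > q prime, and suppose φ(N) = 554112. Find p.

φ(n) = (p−1)(q−1) = n − (p+q) + 1, so p + q = 555641 − 554112 + 1 = 1530.
p and q are the roots of t² − 1530t + 555641 = 0.
Discriminant: 1530² − 4·555641 = 2340900 − 2222564 = 118336; √118336 = 344.
q = (1530 − 344)/2 = 593, p = (1530 + 344)/2 = 937.
Check: 593 · 937 = 555641.

937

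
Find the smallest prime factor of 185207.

11

185207 is odd.
Digit sum 23, not divisible by 3.
Ends in 7: not divisible by 5.
7: 185207 = 7·26458 + 1
11: 185207 = 11·16837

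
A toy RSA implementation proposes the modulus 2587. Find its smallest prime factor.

13

2587 is odd.
Digit sum 22, not divisible by 3.
Ends in 7: not divisible by 5.
7: 2587 = 7·369 + 4
11: 2587 = 11·235 + 2
13: 2587 = 13·199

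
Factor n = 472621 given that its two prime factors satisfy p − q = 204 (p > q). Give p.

797

Since p = q + 204, we have 472621 = q(q + 204), so q² + 204q − 472621 = 0.
Discriminant: 204² + 4·472621 = 41616 + 1890484 = 1932100; √1932100 = 1390.
q = (−204 + 1390)/2 = 593, and p = q + 204 = 797.
Check: 593 · 797 = 472621.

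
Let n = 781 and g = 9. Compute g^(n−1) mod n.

529

9^1 ≡ 9 (mod 781)
9^2 ≡ 9^2 = 81 ≡ 81 (mod 781)
9^4 ≡ 81^2 = 6561 ≡ 313 (mod 781)
9^8 ≡ 313^2 = 97969 ≡ 344 (mod 781)
9^16 ≡ 344^2 = 118336 ≡ 405 (mod 781)
9^32 ≡ 405^2 = 164025 ≡ 15 (mod 781)
9^64 ≡ 15^2 = 225 ≡ 225 (mod 781)
9^128 ≡ 225^2 = 50625 ≡ 641 (mod 781)
9^256 ≡ 641^2 = 410881 ≡ 75 (mod 781)
9^512 ≡ 75^2 = 5625 ≡ 158 (mod 781)
780 = 512 + 256 + 8 + 4 in binary powers of 2.
So 9^780 ≡ 158 · 75 · 344 · 313 ≡ 529 (mod 781).
Since 529 ≠ 1, base 9 is a Fermat witness: 781 is composite.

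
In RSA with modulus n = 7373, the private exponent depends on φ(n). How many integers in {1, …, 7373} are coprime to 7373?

Factor: 7373 = 73 · 101.
φ(7373) = (73−1) · (101−1) = 72 · 100 = 7200.

7200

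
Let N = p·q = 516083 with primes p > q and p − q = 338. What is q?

Since p = q + 338, we have 516083 = q(q + 338), so q² + 338q − 516083 = 0.
Discriminant: 338² + 4·516083 = 114244 + 2064332 = 2178576; √2178576 = 1476.
q = (−338 + 1476)/2 = 569, and p = q + 338 = 907.
Check: 569 · 907 = 516083.

569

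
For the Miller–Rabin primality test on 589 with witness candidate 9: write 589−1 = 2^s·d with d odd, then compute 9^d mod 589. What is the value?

64

589 − 1 = 588 = 2^2 · 147, so d = 147.
9^1 ≡ 9 (mod 589)
9^2 ≡ 9^2 = 81 ≡ 81 (mod 589)
9^4 ≡ 81^2 = 6561 ≡ 82 (mod 589)
9^8 ≡ 82^2 = 6724 ≡ 245 (mod 589)
9^16 ≡ 245^2 = 60025 ≡ 536 (mod 589)
9^32 ≡ 536^2 = 287296 ≡ 453 (mod 589)
9^64 ≡ 453^2 = 205209 ≡ 237 (mod 589)
9^128 ≡ 237^2 = 56169 ≡ 214 (mod 589)
147 = 128 + 16 + 2 + 1 in binary powers of 2.
So 9^147 ≡ 214 · 536 · 81 · 9 ≡ 64 (mod 589).
Squaring chain: 64 → 562; never reaches −1, so base 9 is a Miller–Rabin witness that 589 is composite.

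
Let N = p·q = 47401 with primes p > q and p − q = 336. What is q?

107

Since p = q + 336, we have 47401 = q(q + 336), so q² + 336q − 47401 = 0.
Discriminant: 336² + 4·47401 = 112896 + 189604 = 302500; √302500 = 550.
q = (−336 + 550)/2 = 107, and p = q + 336 = 443.
Check: 107 · 443 = 47401.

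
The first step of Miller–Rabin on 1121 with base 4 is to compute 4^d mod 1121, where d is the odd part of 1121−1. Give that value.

1121 − 1 = 1120 = 2^5 · 35, so d = 35.
4^1 ≡ 4 (mod 1121)
4^2 ≡ 4^2 = 16 ≡ 16 (mod 1121)
4^4 ≡ 16^2 = 256 ≡ 256 (mod 1121)
4^8 ≡ 256^2 = 65536 ≡ 518 (mod 1121)
4^16 ≡ 518^2 = 268324 ≡ 405 (mod 1121)
4^32 ≡ 405^2 = 164025 ≡ 359 (mod 1121)
35 = 32 + 2 + 1 in binary powers of 2.
So 4^35 ≡ 359 · 16 · 4 ≡ 556 (mod 1121).
Squaring chain: 556 → 861 → 340 → 137 → 833; never reaches −1, so base 4 is a Miller–Rabin witness that 1121 is composite.

556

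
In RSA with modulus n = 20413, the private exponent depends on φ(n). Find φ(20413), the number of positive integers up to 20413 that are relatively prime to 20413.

20128

Factor: 20413 = 137 · 149.
φ(20413) = (137−1) · (149−1) = 136 · 148 = 20128.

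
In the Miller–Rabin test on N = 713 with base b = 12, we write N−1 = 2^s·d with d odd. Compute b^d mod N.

713 − 1 = 712 = 2^3 · 89, so d = 89.
12^1 ≡ 12 (mod 713)
12^2 ≡ 12^2 = 144 ≡ 144 (mod 713)
12^4 ≡ 144^2 = 20736 ≡ 59 (mod 713)
12^8 ≡ 59^2 = 3481 ≡ 629 (mod 713)
12^16 ≡ 629^2 = 395641 ≡ 639 (mod 713)
12^32 ≡ 639^2 = 408321 ≡ 485 (mod 713)
12^64 ≡ 485^2 = 235225 ≡ 648 (mod 713)
89 = 64 + 16 + 8 + 1 in binary powers of 2.
So 12^89 ≡ 648 · 639 · 629 · 12 ≡ 633 (mod 713).
Squaring chain: 633 → 696 → 289; never reaches −1, so base 12 is a Miller–Rabin witness that 713 is composite.

633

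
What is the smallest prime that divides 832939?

832939 is odd.
Digit sum 34, not divisible by 3.
Ends in 9: not divisible by 5.
7: 832939 = 7·118991 + 2
11: 832939 = 11·75721 + 8
13: 832939 = 13·64072 + 3
17: 832939 = 17·48996 + 7
19: 832939 = 19·43838 + 17
23: 832939 = 23·36214 + 17
29: 832939 = 29·28722 + 1
31: 832939 = 31·26869

31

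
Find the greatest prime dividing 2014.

2014 = 2 · 1007
1007 = 19 · 53
53 is prime.
So 2014 = 2 · 19 · 53; the largest prime factor is 53.

53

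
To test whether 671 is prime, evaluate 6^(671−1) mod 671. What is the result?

353

6^1 ≡ 6 (mod 671)
6^2 ≡ 6^2 = 36 ≡ 36 (mod 671)
6^4 ≡ 36^2 = 1296 ≡ 625 (mod 671)
6^8 ≡ 625^2 = 390625 ≡ 103 (mod 671)
6^16 ≡ 103^2 = 10609 ≡ 544 (mod 671)
6^32 ≡ 544^2 = 295936 ≡ 25 (mod 671)
6^64 ≡ 25^2 = 625 ≡ 625 (mod 671)
6^128 ≡ 625^2 = 390625 ≡ 103 (mod 671)
6^256 ≡ 103^2 = 10609 ≡ 544 (mod 671)
6^512 ≡ 544^2 = 295936 ≡ 25 (mod 671)
670 = 512 + 128 + 16 + 8 + 4 + 2 in binary powers of 2.
So 6^670 ≡ 25 · 103 · 544 · 103 · 625 · 36 ≡ 353 (mod 671).
Since 353 ≠ 1, base 6 is a Fermat witness: 671 is composite.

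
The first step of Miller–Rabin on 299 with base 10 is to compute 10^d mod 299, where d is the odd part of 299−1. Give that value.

17

299 − 1 = 298 = 2^1 · 149, so d = 149.
10^1 ≡ 10 (mod 299)
10^2 ≡ 10^2 = 100 ≡ 100 (mod 299)
10^4 ≡ 100^2 = 10000 ≡ 133 (mod 299)
10^8 ≡ 133^2 = 17689 ≡ 48 (mod 299)
10^16 ≡ 48^2 = 2304 ≡ 211 (mod 299)
10^32 ≡ 211^2 = 44521 ≡ 269 (mod 299)
10^64 ≡ 269^2 = 72361 ≡ 3 (mod 299)
10^128 ≡ 3^2 = 9 ≡ 9 (mod 299)
149 = 128 + 16 + 4 + 1 in binary powers of 2.
So 10^149 ≡ 9 · 211 · 133 · 10 ≡ 17 (mod 299).
Squaring chain: 17; never reaches −1, so base 10 is a Miller–Rabin witness that 299 is composite.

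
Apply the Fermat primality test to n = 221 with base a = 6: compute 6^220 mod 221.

217

6^1 ≡ 6 (mod 221)
6^2 ≡ 6^2 = 36 ≡ 36 (mod 221)
6^4 ≡ 36^2 = 1296 ≡ 191 (mod 221)
6^8 ≡ 191^2 = 36481 ≡ 16 (mod 221)
6^16 ≡ 16^2 = 256 ≡ 35 (mod 221)
6^32 ≡ 35^2 = 1225 ≡ 120 (mod 221)
6^64 ≡ 120^2 = 14400 ≡ 35 (mod 221)
6^128 ≡ 35^2 = 1225 ≡ 120 (mod 221)
220 = 128 + 64 + 16 + 8 + 4 in binary powers of 2.
So 6^220 ≡ 120 · 35 · 35 · 16 · 191 ≡ 217 (mod 221).
Since 217 ≠ 1, base 6 is a Fermat witness: 221 is composite.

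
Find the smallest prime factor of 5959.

59

5959 is odd.
Digit sum 28, not divisible by 3.
Ends in 9: not divisible by 5.
7: 5959 = 7·851 + 2
11: 5959 = 11·541 + 8
13: 5959 = 13·458 + 5
17: 5959 = 17·350 + 9
19: 5959 = 19·313 + 12
23: 5959 = 23·259 + 2
29: 5959 = 29·205 + 14
31: 5959 = 31·192 + 7
37: 5959 = 37·161 + 2
41: 5959 = 41·145 + 14
43: 5959 = 43·138 + 25
47: 5959 = 47·126 + 37
53: 5959 = 53·112 + 23
59: 5959 = 59·101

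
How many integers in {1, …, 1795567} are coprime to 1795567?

1750272

Factor: 1795567 = 97 · 107 · 173.
φ(1795567) = (97−1) · (107−1) · (173−1) = 96 · 106 · 172 = 1750272.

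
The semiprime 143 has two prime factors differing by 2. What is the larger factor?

13

Since p = q + 2, we have 143 = q(q + 2), so q² + 2q − 143 = 0.
Discriminant: 2² + 4·143 = 4 + 572 = 576; √576 = 24.
q = (−2 + 24)/2 = 11, and p = q + 2 = 13.
Check: 11 · 13 = 143.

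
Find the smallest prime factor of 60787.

60787 is odd.
Digit sum 28, not divisible by 3.
Ends in 7: not divisible by 5.
7: 60787 = 7·8683 + 6
11: 60787 = 11·5526 + 1
13: 60787 = 13·4675 + 12
17: 60787 = 17·3575 + 12
19: 60787 = 19·3199 + 6
23: 60787 = 23·2642 + 21
29: 60787 = 29·2096 + 3
31: 60787 = 31·1960 + 27
37: 60787 = 37·1642 + 33
41: 60787 = 41·1482 + 25
43: 60787 = 43·1413 + 28
47: 60787 = 47·1293 + 16
53: 60787 = 53·1146 + 49
59: 60787 = 59·1030 + 17
61: 60787 = 61·996 + 31
67: 60787 = 67·907 + 18
71: 60787 = 71·856 + 11
73: 60787 = 73·832 + 51
79: 60787 = 79·769 + 36
83: 60787 = 83·732 + 31
89: 60787 = 89·683

89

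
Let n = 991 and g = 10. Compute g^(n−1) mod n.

1

10^1 ≡ 10 (mod 991)
10^2 ≡ 10^2 = 100 ≡ 100 (mod 991)
10^4 ≡ 100^2 = 10000 ≡ 90 (mod 991)
10^8 ≡ 90^2 = 8100 ≡ 172 (mod 991)
10^16 ≡ 172^2 = 29584 ≡ 845 (mod 991)
10^32 ≡ 845^2 = 714025 ≡ 505 (mod 991)
10^64 ≡ 505^2 = 255025 ≡ 338 (mod 991)
10^128 ≡ 338^2 = 114244 ≡ 279 (mod 991)
10^256 ≡ 279^2 = 77841 ≡ 543 (mod 991)
10^512 ≡ 543^2 = 294849 ≡ 522 (mod 991)
990 = 512 + 256 + 128 + 64 + 16 + 8 + 4 + 2 in binary powers of 2.
So 10^990 ≡ 522 · 543 · 279 · 338 · 845 · 172 · 90 · 100 ≡ 1 (mod 991).
Since the result is 1, base 10 gives no evidence that 991 is composite.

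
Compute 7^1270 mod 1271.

893

7^1 ≡ 7 (mod 1271)
7^2 ≡ 7^2 = 49 ≡ 49 (mod 1271)
7^4 ≡ 49^2 = 2401 ≡ 1130 (mod 1271)
7^8 ≡ 1130^2 = 1276900 ≡ 816 (mod 1271)
7^16 ≡ 816^2 = 665856 ≡ 1123 (mod 1271)
7^32 ≡ 1123^2 = 1261129 ≡ 297 (mod 1271)
7^64 ≡ 297^2 = 88209 ≡ 510 (mod 1271)
7^128 ≡ 510^2 = 260100 ≡ 816 (mod 1271)
7^256 ≡ 816^2 = 665856 ≡ 1123 (mod 1271)
7^512 ≡ 1123^2 = 1261129 ≡ 297 (mod 1271)
7^1024 ≡ 297^2 = 88209 ≡ 510 (mod 1271)
1270 = 1024 + 128 + 64 + 32 + 16 + 4 + 2 in binary powers of 2.
So 7^1270 ≡ 510 · 816 · 510 · 297 · 1123 · 1130 · 49 ≡ 893 (mod 1271).
Since 893 ≠ 1, base 7 is a Fermat witness: 1271 is composite.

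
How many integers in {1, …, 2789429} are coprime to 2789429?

Factor: 2789429 = 97 · 149 · 193.
φ(2789429) = (97−1) · (149−1) · (193−1) = 96 · 148 · 192 = 2727936.

2727936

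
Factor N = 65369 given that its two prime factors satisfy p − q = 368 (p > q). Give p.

Since p = q + 368, we have 65369 = q(q + 368), so q² + 368q − 65369 = 0.
Discriminant: 368² + 4·65369 = 135424 + 261476 = 396900; √396900 = 630.
q = (−368 + 630)/2 = 131, and p = q + 368 = 499.
Check: 131 · 499 = 65369.

499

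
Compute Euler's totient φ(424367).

Factor: 424367 = 43 · 71 · 139.
φ(424367) = (43−1) · (71−1) · (139−1) = 42 · 70 · 138 = 405720.

405720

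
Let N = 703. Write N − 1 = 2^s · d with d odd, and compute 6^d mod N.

703 − 1 = 702 = 2^1 · 351, so d = 351.
6^1 ≡ 6 (mod 703)
6^2 ≡ 6^2 = 36 ≡ 36 (mod 703)
6^4 ≡ 36^2 = 1296 ≡ 593 (mod 703)
6^8 ≡ 593^2 = 351649 ≡ 149 (mod 703)
6^16 ≡ 149^2 = 22201 ≡ 408 (mod 703)
6^32 ≡ 408^2 = 166464 ≡ 556 (mod 703)
6^64 ≡ 556^2 = 309136 ≡ 519 (mod 703)
6^128 ≡ 519^2 = 269361 ≡ 112 (mod 703)
6^256 ≡ 112^2 = 12544 ≡ 593 (mod 703)
351 = 256 + 64 + 16 + 8 + 4 + 2 + 1 in binary powers of 2.
So 6^351 ≡ 593 · 519 · 408 · 149 · 593 · 36 · 6 ≡ 438 (mod 703).
Squaring chain: 438; never reaches −1, so base 6 is a Miller–Rabin witness that 703 is composite.

438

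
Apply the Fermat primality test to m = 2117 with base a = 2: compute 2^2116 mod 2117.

2^1 ≡ 2 (mod 2117)
2^2 ≡ 2^2 = 4 ≡ 4 (mod 2117)
2^4 ≡ 4^2 = 16 ≡ 16 (mod 2117)
2^8 ≡ 16^2 = 256 ≡ 256 (mod 2117)
2^16 ≡ 256^2 = 65536 ≡ 2026 (mod 2117)
2^32 ≡ 2026^2 = 4104676 ≡ 1930 (mod 2117)
2^64 ≡ 1930^2 = 3724900 ≡ 1097 (mod 2117)
2^128 ≡ 1097^2 = 1203409 ≡ 953 (mod 2117)
2^256 ≡ 953^2 = 908209 ≡ 16 (mod 2117)
2^512 ≡ 16^2 = 256 ≡ 256 (mod 2117)
2^1024 ≡ 256^2 = 65536 ≡ 2026 (mod 2117)
2^2048 ≡ 2026^2 = 4104676 ≡ 1930 (mod 2117)
2116 = 2048 + 64 + 4 in binary powers of 2.
So 2^2116 ≡ 1930 · 1097 · 16 ≡ 1243 (mod 2117).
Since 1243 ≠ 1, base 2 is a Fermat witness: 2117 is composite.

1243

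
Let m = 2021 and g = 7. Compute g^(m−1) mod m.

7^1 ≡ 7 (mod 2021)
7^2 ≡ 7^2 = 49 ≡ 49 (mod 2021)
7^4 ≡ 49^2 = 2401 ≡ 380 (mod 2021)
7^8 ≡ 380^2 = 144400 ≡ 909 (mod 2021)
7^16 ≡ 909^2 = 826281 ≡ 1713 (mod 2021)
7^32 ≡ 1713^2 = 2934369 ≡ 1898 (mod 2021)
7^64 ≡ 1898^2 = 3602404 ≡ 982 (mod 2021)
7^128 ≡ 982^2 = 964324 ≡ 307 (mod 2021)
7^256 ≡ 307^2 = 94249 ≡ 1283 (mod 2021)
7^512 ≡ 1283^2 = 1646089 ≡ 995 (mod 2021)
7^1024 ≡ 995^2 = 990025 ≡ 1756 (mod 2021)
2020 = 1024 + 512 + 256 + 128 + 64 + 32 + 4 in binary powers of 2.
So 7^2020 ≡ 1756 · 995 · 1283 · 307 · 982 · 1898 · 380 ≡ 294 (mod 2021).
Since 294 ≠ 1, base 7 is a Fermat witness: 2021 is composite.

294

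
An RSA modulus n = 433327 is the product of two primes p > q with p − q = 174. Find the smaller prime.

577

Since p = q + 174, we have 433327 = q(q + 174), so q² + 174q − 433327 = 0.
Discriminant: 174² + 4·433327 = 30276 + 1733308 = 1763584; √1763584 = 1328.
q = (−174 + 1328)/2 = 577, and p = q + 174 = 751.
Check: 577 · 751 = 433327.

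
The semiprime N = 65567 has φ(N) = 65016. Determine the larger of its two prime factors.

φ(n) = (p−1)(q−1) = n − (p+q) + 1, so p + q = 65567 − 65016 + 1 = 552.
p and q are the roots of t² − 552t + 65567 = 0.
Discriminant: 552² − 4·65567 = 304704 − 262268 = 42436; √42436 = 206.
q = (552 − 206)/2 = 173, p = (552 + 206)/2 = 379.
Check: 173 · 379 = 65567.

379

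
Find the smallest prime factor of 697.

17

697 is odd.
Digit sum 22, not divisible by 3.
Ends in 7: not divisible by 5.
7: 697 = 7·99 + 4
11: 697 = 11·63 + 4
13: 697 = 13·53 + 8
17: 697 = 17·41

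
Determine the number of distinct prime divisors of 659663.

3

659663 = 23^2 · 1247
1247 = 29 · 43
659663 = 23^2 · 29 · 43, which has 3 distinct prime factors.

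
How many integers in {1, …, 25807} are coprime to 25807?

25480

Factor: 25807 = 131 · 197.
φ(25807) = (131−1) · (197−1) = 130 · 196 = 25480.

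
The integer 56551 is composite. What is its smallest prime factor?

56551 is odd.
Digit sum 22, not divisible by 3.
Ends in 1: not divisible by 5.
7: 56551 = 7·8078 + 5
11: 56551 = 11·5141

11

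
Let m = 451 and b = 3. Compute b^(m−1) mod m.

3^1 ≡ 3 (mod 451)
3^2 ≡ 3^2 = 9 ≡ 9 (mod 451)
3^4 ≡ 9^2 = 81 ≡ 81 (mod 451)
3^8 ≡ 81^2 = 6561 ≡ 247 (mod 451)
3^16 ≡ 247^2 = 61009 ≡ 124 (mod 451)
3^32 ≡ 124^2 = 15376 ≡ 42 (mod 451)
3^64 ≡ 42^2 = 1764 ≡ 411 (mod 451)
3^128 ≡ 411^2 = 168921 ≡ 247 (mod 451)
3^256 ≡ 247^2 = 61009 ≡ 124 (mod 451)
450 = 256 + 128 + 64 + 2 in binary powers of 2.
So 3^450 ≡ 124 · 247 · 411 · 9 ≡ 419 (mod 451).
Since 419 ≠ 1, base 3 is a Fermat witness: 451 is composite.

419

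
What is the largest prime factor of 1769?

61

1769 = 29 · 61
61 is prime.
So 1769 = 29 · 61; the largest prime factor is 61.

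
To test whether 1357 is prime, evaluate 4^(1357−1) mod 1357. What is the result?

4^1 ≡ 4 (mod 1357)
4^2 ≡ 4^2 = 16 ≡ 16 (mod 1357)
4^4 ≡ 16^2 = 256 ≡ 256 (mod 1357)
4^8 ≡ 256^2 = 65536 ≡ 400 (mod 1357)
4^16 ≡ 400^2 = 160000 ≡ 1231 (mod 1357)
4^32 ≡ 1231^2 = 1515361 ≡ 949 (mod 1357)
4^64 ≡ 949^2 = 900601 ≡ 910 (mod 1357)
4^128 ≡ 910^2 = 828100 ≡ 330 (mod 1357)
4^256 ≡ 330^2 = 108900 ≡ 340 (mod 1357)
4^512 ≡ 340^2 = 115600 ≡ 255 (mod 1357)
4^1024 ≡ 255^2 = 65025 ≡ 1246 (mod 1357)
1356 = 1024 + 256 + 64 + 8 + 4 in binary powers of 2.
So 4^1356 ≡ 1246 · 340 · 910 · 400 · 256 ≡ 685 (mod 1357).
Since 685 ≠ 1, base 4 is a Fermat witness: 1357 is composite.

685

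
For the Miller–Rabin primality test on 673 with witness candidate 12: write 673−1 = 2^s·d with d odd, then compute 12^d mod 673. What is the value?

58

673 − 1 = 672 = 2^5 · 21, so d = 21.
12^1 ≡ 12 (mod 673)
12^2 ≡ 12^2 = 144 ≡ 144 (mod 673)
12^4 ≡ 144^2 = 20736 ≡ 546 (mod 673)
12^8 ≡ 546^2 = 298116 ≡ 650 (mod 673)
12^16 ≡ 650^2 = 422500 ≡ 529 (mod 673)
21 = 16 + 4 + 1 in binary powers of 2.
So 12^21 ≡ 529 · 546 · 12 ≡ 58 (mod 673).
Squaring chain: 58 → 672 → 1 → 1 → 1; reaches −1, so base 12 does not prove 673 composite.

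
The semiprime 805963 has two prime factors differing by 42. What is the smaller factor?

Since p = q + 42, we have 805963 = q(q + 42), so q² + 42q − 805963 = 0.
Discriminant: 42² + 4·805963 = 1764 + 3223852 = 3225616; √3225616 = 1796.
q = (−42 + 1796)/2 = 877, and p = q + 42 = 919.
Check: 877 · 919 = 805963.

877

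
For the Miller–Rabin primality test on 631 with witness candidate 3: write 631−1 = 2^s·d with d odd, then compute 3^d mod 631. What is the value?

630

631 − 1 = 630 = 2^1 · 315, so d = 315.
3^1 ≡ 3 (mod 631)
3^2 ≡ 3^2 = 9 ≡ 9 (mod 631)
3^4 ≡ 9^2 = 81 ≡ 81 (mod 631)
3^8 ≡ 81^2 = 6561 ≡ 251 (mod 631)
3^16 ≡ 251^2 = 63001 ≡ 532 (mod 631)
3^32 ≡ 532^2 = 283024 ≡ 336 (mod 631)
3^64 ≡ 336^2 = 112896 ≡ 578 (mod 631)
3^128 ≡ 578^2 = 334084 ≡ 285 (mod 631)
3^256 ≡ 285^2 = 81225 ≡ 457 (mod 631)
315 = 256 + 32 + 16 + 8 + 2 + 1 in binary powers of 2.
So 3^315 ≡ 457 · 336 · 532 · 251 · 9 · 3 ≡ 630 (mod 631).
Since 3^d ≡ 630 (mod 631), base 3 does not prove 631 composite.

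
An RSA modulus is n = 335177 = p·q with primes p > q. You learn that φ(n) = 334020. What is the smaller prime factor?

571

φ(n) = (p−1)(q−1) = n − (p+q) + 1, so p + q = 335177 − 334020 + 1 = 1158.
p and q are the roots of t² − 1158t + 335177 = 0.
Discriminant: 1158² − 4·335177 = 1340964 − 1340708 = 256; √256 = 16.
q = (1158 − 16)/2 = 571, p = (1158 + 16)/2 = 587.
Check: 571 · 587 = 335177.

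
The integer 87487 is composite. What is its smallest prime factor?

87487 is odd.
Digit sum 34, not divisible by 3.
Ends in 7: not divisible by 5.
7: 87487 = 7·12498 + 1
11: 87487 = 11·7953 + 4
13: 87487 = 13·6729 + 10
17: 87487 = 17·5146 + 5
19: 87487 = 19·4604 + 11
23: 87487 = 23·3803 + 18
29: 87487 = 29·3016 + 23
31: 87487 = 31·2822 + 5
37: 87487 = 37·2364 + 19
41: 87487 = 41·2133 + 34
43: 87487 = 43·2034 + 25
47: 87487 = 47·1861 + 20
53: 87487 = 53·1650 + 37
59: 87487 = 59·1482 + 49
61: 87487 = 61·1434 + 13
67: 87487 = 67·1305 + 52
71: 87487 = 71·1232 + 15
73: 87487 = 73·1198 + 33
79: 87487 = 79·1107 + 34
83: 87487 = 83·1054 + 5
89: 87487 = 89·983

89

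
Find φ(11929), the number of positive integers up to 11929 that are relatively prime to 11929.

11700

Factor: 11929 = 79 · 151.
φ(11929) = (79−1) · (151−1) = 78 · 150 = 11700.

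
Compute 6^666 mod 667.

81

6^1 ≡ 6 (mod 667)
6^2 ≡ 6^2 = 36 ≡ 36 (mod 667)
6^4 ≡ 36^2 = 1296 ≡ 629 (mod 667)
6^8 ≡ 629^2 = 395641 ≡ 110 (mod 667)
6^16 ≡ 110^2 = 12100 ≡ 94 (mod 667)
6^32 ≡ 94^2 = 8836 ≡ 165 (mod 667)
6^64 ≡ 165^2 = 27225 ≡ 545 (mod 667)
6^128 ≡ 545^2 = 297025 ≡ 210 (mod 667)
6^256 ≡ 210^2 = 44100 ≡ 78 (mod 667)
6^512 ≡ 78^2 = 6084 ≡ 81 (mod 667)
666 = 512 + 128 + 16 + 8 + 2 in binary powers of 2.
So 6^666 ≡ 81 · 210 · 94 · 110 · 36 ≡ 81 (mod 667).
Since 81 ≠ 1, base 6 is a Fermat witness: 667 is composite.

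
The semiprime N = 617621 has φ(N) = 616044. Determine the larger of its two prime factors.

859

φ(n) = (p−1)(q−1) = n − (p+q) + 1, so p + q = 617621 − 616044 + 1 = 1578.
p and q are the roots of t² − 1578t + 617621 = 0.
Discriminant: 1578² − 4·617621 = 2490084 − 2470484 = 19600; √19600 = 140.
q = (1578 − 140)/2 = 719, p = (1578 + 140)/2 = 859.
Check: 719 · 859 = 617621.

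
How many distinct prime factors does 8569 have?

8569 = 11 · 779
779 = 19 · 41
8569 = 11 · 19 · 41, which has 3 distinct prime factors.

3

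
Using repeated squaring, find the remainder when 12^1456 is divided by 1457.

12^1 ≡ 12 (mod 1457)
12^2 ≡ 12^2 = 144 ≡ 144 (mod 1457)
12^4 ≡ 144^2 = 20736 ≡ 338 (mod 1457)
12^8 ≡ 338^2 = 114244 ≡ 598 (mod 1457)
12^16 ≡ 598^2 = 357604 ≡ 639 (mod 1457)
12^32 ≡ 639^2 = 408321 ≡ 361 (mod 1457)
12^64 ≡ 361^2 = 130321 ≡ 648 (mod 1457)
12^128 ≡ 648^2 = 419904 ≡ 288 (mod 1457)
12^256 ≡ 288^2 = 82944 ≡ 1352 (mod 1457)
12^512 ≡ 1352^2 = 1827904 ≡ 826 (mod 1457)
12^1024 ≡ 826^2 = 682276 ≡ 400 (mod 1457)
1456 = 1024 + 256 + 128 + 32 + 16 in binary powers of 2.
So 12^1456 ≡ 400 · 1352 · 288 · 361 · 639 ≡ 794 (mod 1457).
Since 794 ≠ 1, base 12 is a Fermat witness: 1457 is composite.

794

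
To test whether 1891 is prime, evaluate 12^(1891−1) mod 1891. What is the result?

12^1 ≡ 12 (mod 1891)
12^2 ≡ 12^2 = 144 ≡ 144 (mod 1891)
12^4 ≡ 144^2 = 20736 ≡ 1826 (mod 1891)
12^8 ≡ 1826^2 = 3334276 ≡ 443 (mod 1891)
12^16 ≡ 443^2 = 196249 ≡ 1476 (mod 1891)
12^32 ≡ 1476^2 = 2178576 ≡ 144 (mod 1891)
12^64 ≡ 144^2 = 20736 ≡ 1826 (mod 1891)
12^128 ≡ 1826^2 = 3334276 ≡ 443 (mod 1891)
12^256 ≡ 443^2 = 196249 ≡ 1476 (mod 1891)
12^512 ≡ 1476^2 = 2178576 ≡ 144 (mod 1891)
12^1024 ≡ 144^2 = 20736 ≡ 1826 (mod 1891)
1890 = 1024 + 512 + 256 + 64 + 32 + 2 in binary powers of 2.
So 12^1890 ≡ 1826 · 144 · 1476 · 1826 · 144 · 144 ≡ 1 (mod 1891).
Since the result is 1, base 12 gives no evidence that 1891 is composite.

1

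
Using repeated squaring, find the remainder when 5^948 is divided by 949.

885

5^1 ≡ 5 (mod 949)
5^2 ≡ 5^2 = 25 ≡ 25 (mod 949)
5^4 ≡ 25^2 = 625 ≡ 625 (mod 949)
5^8 ≡ 625^2 = 390625 ≡ 586 (mod 949)
5^16 ≡ 586^2 = 343396 ≡ 807 (mod 949)
5^32 ≡ 807^2 = 651249 ≡ 235 (mod 949)
5^64 ≡ 235^2 = 55225 ≡ 183 (mod 949)
5^128 ≡ 183^2 = 33489 ≡ 274 (mod 949)
5^256 ≡ 274^2 = 75076 ≡ 105 (mod 949)
5^512 ≡ 105^2 = 11025 ≡ 586 (mod 949)
948 = 512 + 256 + 128 + 32 + 16 + 4 in binary powers of 2.
So 5^948 ≡ 586 · 105 · 274 · 235 · 807 · 625 ≡ 885 (mod 949).
Since 885 ≠ 1, base 5 is a Fermat witness: 949 is composite.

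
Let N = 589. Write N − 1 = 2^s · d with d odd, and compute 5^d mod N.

125

589 − 1 = 588 = 2^2 · 147, so d = 147.
5^1 ≡ 5 (mod 589)
5^2 ≡ 5^2 = 25 ≡ 25 (mod 589)
5^4 ≡ 25^2 = 625 ≡ 36 (mod 589)
5^8 ≡ 36^2 = 1296 ≡ 118 (mod 589)
5^16 ≡ 118^2 = 13924 ≡ 377 (mod 589)
5^32 ≡ 377^2 = 142129 ≡ 180 (mod 589)
5^64 ≡ 180^2 = 32400 ≡ 5 (mod 589)
5^128 ≡ 5^2 = 25 ≡ 25 (mod 589)
147 = 128 + 16 + 2 + 1 in binary powers of 2.
So 5^147 ≡ 25 · 377 · 25 · 5 ≡ 125 (mod 589).
Squaring chain: 125 → 311; never reaches −1, so base 5 is a Miller–Rabin witness that 589 is composite.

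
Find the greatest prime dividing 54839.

61

54839 = 29 · 1891
1891 = 31 · 61
61 is prime.
So 54839 = 29 · 31 · 61; the largest prime factor is 61.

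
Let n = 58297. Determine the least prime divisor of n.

58297 is odd.
Digit sum 31, not divisible by 3.
Ends in 7: not divisible by 5.
7: 58297 = 7·8328 + 1
11: 58297 = 11·5299 + 8
13: 58297 = 13·4484 + 5
17: 58297 = 17·3429 + 4
19: 58297 = 19·3068 + 5
23: 58297 = 23·2534 + 15
29: 58297 = 29·2010 + 7
31: 58297 = 31·1880 + 17
37: 58297 = 37·1575 + 22
41: 58297 = 41·1421 + 36
43: 58297 = 43·1355 + 32
47: 58297 = 47·1240 + 17
53: 58297 = 53·1099 + 50
59: 58297 = 59·988 + 5
61: 58297 = 61·955 + 42
67: 58297 = 67·870 + 7
71: 58297 = 71·821 + 6
73: 58297 = 73·798 + 43
79: 58297 = 79·737 + 74
83: 58297 = 83·702 + 31
89: 58297 = 89·655 + 2
97: 58297 = 97·601

97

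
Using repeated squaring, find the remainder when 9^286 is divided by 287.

9^1 ≡ 9 (mod 287)
9^2 ≡ 9^2 = 81 ≡ 81 (mod 287)
9^4 ≡ 81^2 = 6561 ≡ 247 (mod 287)
9^8 ≡ 247^2 = 61009 ≡ 165 (mod 287)
9^16 ≡ 165^2 = 27225 ≡ 247 (mod 287)
9^32 ≡ 247^2 = 61009 ≡ 165 (mod 287)
9^64 ≡ 165^2 = 27225 ≡ 247 (mod 287)
9^128 ≡ 247^2 = 61009 ≡ 165 (mod 287)
9^256 ≡ 165^2 = 27225 ≡ 247 (mod 287)
286 = 256 + 16 + 8 + 4 + 2 in binary powers of 2.
So 9^286 ≡ 247 · 247 · 165 · 247 · 81 ≡ 163 (mod 287).
Since 163 ≠ 1, base 9 is a Fermat witness: 287 is composite.

163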